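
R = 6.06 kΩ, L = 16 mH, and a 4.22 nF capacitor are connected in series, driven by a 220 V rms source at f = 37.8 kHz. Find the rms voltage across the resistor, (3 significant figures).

ω = 2πf = 237500 rad/s
X_L = ωL = 3800 Ω
X_C = 1/(ωC) = 998 Ω
Net reactance X = X_L − X_C = 2800 Ω
Z = 6060 + j2800 Ω
|Z| = √(6060² + 2800²) = 6680 Ω
I = V/|Z| = 33.0 mA
V_R = I·|Z_R| = 0.0330 × 6060 = 200 V

200 V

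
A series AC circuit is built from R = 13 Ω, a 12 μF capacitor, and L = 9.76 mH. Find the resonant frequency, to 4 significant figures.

465.1 Hz

ω₀ = 1/√(LC) = 1/√(0.00976 × 1.2e-05) = 2922 rad/s
f₀ = ω₀/(2π) = 465.1 Hz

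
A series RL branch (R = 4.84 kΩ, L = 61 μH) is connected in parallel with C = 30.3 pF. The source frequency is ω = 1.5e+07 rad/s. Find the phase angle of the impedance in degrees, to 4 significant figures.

X_L = ωL = 915.0 Ω
X_C = 1/(ωC) = 2200 Ω
Branch 1 (R+jX_L): Z₁ = 4840 + j915.0 Ω, |Z₁| = 4926 Ω
Branch 2 (−jX_C): Z₂ = −j2200 Ω
Parallel: Z = Z₁Z₂/(Z₁+Z₂), |Z| = 2164 Ω, ∠Z = -64.42°

-64.42°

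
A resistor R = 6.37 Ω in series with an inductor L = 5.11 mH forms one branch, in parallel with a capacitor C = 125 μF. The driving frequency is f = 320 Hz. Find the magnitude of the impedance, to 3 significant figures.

5.37 Ω

ω = 2πf = 2011 rad/s
X_L = ωL = 10.3 Ω
X_C = 1/(ωC) = 3.98 Ω
Branch 1 (R+jX_L): Z₁ = 6.37 + j10.3 Ω, |Z₁| = 12.1 Ω
Branch 2 (−jX_C): Z₂ = −j3.98 Ω
Parallel: Z = Z₁Z₂/(Z₁+Z₂), |Z| = 5.37 Ω, ∠Z = -76.5°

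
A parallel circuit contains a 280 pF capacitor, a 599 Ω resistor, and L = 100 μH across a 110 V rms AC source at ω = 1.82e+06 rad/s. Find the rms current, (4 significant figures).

X_L = ωL = 182.0 Ω
X_C = 1/(ωC) = 1962 Ω
Parallel: admittances add. Y = 1/R + 1/(jωL) + jωC
Y = (0.001669 − j0.004985) S
|Y| = 0.005257 S → |Z| = 1/|Y| = 190.2 Ω, ∠Z = −∠Y = 71.48°
I = V/|Z| = 110/190.2 = 578.3 mA

578.3 mA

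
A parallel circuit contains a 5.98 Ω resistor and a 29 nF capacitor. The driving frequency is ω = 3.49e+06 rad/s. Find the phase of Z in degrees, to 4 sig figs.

-31.18°

X_C = 1/(ωC) = 9.880 Ω
Parallel: admittances add. Y = 1/R + jωC
Y = (0.1672 + j0.1012) S
|Y| = 0.1955 S → |Z| = 1/|Y| = 5.116 Ω, ∠Z = −∠Y = -31.18°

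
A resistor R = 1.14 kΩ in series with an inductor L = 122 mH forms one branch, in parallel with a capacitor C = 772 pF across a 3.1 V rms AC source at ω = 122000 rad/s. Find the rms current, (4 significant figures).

86.38 μA

X_L = ωL = 14880 Ω
X_C = 1/(ωC) = 10620 Ω
Branch 1 (R+jX_L): Z₁ = 1140 + j14880 Ω, |Z₁| = 14930 Ω
Branch 2 (−jX_C): Z₂ = −j10620 Ω
Parallel: Z = Z₁Z₂/(Z₁+Z₂), |Z| = 35890 Ω, ∠Z = -79.42°
I = V/|Z| = 3.1/35890 = 86.38 μA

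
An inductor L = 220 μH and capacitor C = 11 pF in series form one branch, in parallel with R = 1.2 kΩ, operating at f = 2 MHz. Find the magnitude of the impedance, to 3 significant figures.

1160 Ω

ω = 2πf = 1.257e+07 rad/s
X_L = ωL = 2760 Ω
X_C = 1/(ωC) = 7230 Ω
Branch 1: Z₁ = R = 1200 Ω
Branch 2 (series LC): Z₂ = j(X_L − X_C) = −j4470 Ω
Parallel: Z = Z₁Z₂/(Z₁+Z₂), |Z| = 1160 Ω, ∠Z = -15.0°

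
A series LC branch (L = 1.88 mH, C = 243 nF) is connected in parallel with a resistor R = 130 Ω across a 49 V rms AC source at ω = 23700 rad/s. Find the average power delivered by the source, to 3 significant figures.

18.5 W

X_L = ωL = 44.6 Ω
X_C = 1/(ωC) = 174 Ω
Branch 1: Z₁ = R = 130 Ω
Branch 2 (series LC): Z₂ = j(X_L − X_C) = −j129 Ω
Parallel: Z = Z₁Z₂/(Z₁+Z₂), |Z| = 91.6 Ω, ∠Z = -45.2°
I = V/|Z| = 535 mA
P = VI cos φ = 49 × 0.535 × cos(-45.2°) = 18.5 W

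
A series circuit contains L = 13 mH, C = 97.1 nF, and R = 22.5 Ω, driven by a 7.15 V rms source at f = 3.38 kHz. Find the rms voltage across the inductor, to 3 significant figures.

9.40 V

ω = 2πf = 21240 rad/s
X_L = ωL = 276 Ω
X_C = 1/(ωC) = 485 Ω
Net reactance X = X_L − X_C = -209 Ω
Z = 22.5 − j209 Ω
|Z| = √(22.5² + 209²) = 210 Ω
I = V/|Z| = 34.0 mA
V_L = I·|Z_L| = 0.0340 × 276 = 9.40 V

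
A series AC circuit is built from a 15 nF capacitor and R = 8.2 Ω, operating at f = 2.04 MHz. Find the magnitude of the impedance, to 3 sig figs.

ω = 2πf = 1.282e+07 rad/s
X_C = 1/(ωC) = 5.20 Ω
Z = 8.20 − j5.20 Ω
|Z| = √(8.20² + 5.20²) = 9.71 Ω

9.71 Ω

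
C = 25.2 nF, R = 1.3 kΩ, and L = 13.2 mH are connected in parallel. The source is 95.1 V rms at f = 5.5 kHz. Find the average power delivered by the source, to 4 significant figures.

ω = 2πf = 34560 rad/s
X_L = ωL = 456.2 Ω
X_C = 1/(ωC) = 1148 Ω
Parallel: admittances add. Y = 1/R + 1/(jωL) + jωC
Y = (0.0007692 − j0.001321) S
|Y| = 0.001529 S → |Z| = 1/|Y| = 654.0 Ω, ∠Z = −∠Y = 59.79°
I = V/|Z| = 145.4 mA
P = VI cos φ = 95.1 × 0.1454 × cos(59.79°) = 6.957 W

6.957 W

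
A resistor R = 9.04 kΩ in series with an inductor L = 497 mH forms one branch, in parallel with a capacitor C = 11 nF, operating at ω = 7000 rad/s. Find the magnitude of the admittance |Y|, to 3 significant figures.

X_L = ωL = 3480 Ω
X_C = 1/(ωC) = 13000 Ω
Branch 1 (R+jX_L): Z₁ = 9040 + j3480 Ω, |Z₁| = 9690 Ω
Branch 2 (−jX_C): Z₂ = −j13000 Ω
Parallel: Z = Z₁Z₂/(Z₁+Z₂), |Z| = 9590 Ω, ∠Z = -22.5°
|Y| = 1/|Z| = 104 μS

104 μS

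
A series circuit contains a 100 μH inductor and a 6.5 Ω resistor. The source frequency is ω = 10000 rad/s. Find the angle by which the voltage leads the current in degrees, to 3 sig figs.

X_L = ωL = 1.00 Ω
Z = 6.50 + j1.00 Ω
|Z| = √(6.50² + 1.00²) = 6.58 Ω
∠Z = arctan(1.00/6.50) = 8.75°

8.75°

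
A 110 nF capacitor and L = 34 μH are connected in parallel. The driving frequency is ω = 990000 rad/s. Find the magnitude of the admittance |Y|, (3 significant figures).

79.2 mS

X_L = ωL = 33.7 Ω
X_C = 1/(ωC) = 9.18 Ω
Parallel: admittances add. Y = 1/(jωL) + jωC
Y = (0 + j0.0792) S
|Y| = 0.0792 S → |Z| = 1/|Y| = 12.6 Ω, ∠Z = −∠Y = -90.0°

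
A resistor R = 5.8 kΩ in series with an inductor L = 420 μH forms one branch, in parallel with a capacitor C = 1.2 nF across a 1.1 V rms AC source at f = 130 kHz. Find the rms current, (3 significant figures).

1.08 mA

ω = 2πf = 816800 rad/s
X_L = ωL = 343 Ω
X_C = 1/(ωC) = 1020 Ω
Branch 1 (R+jX_L): Z₁ = 5800 + j343 Ω, |Z₁| = 5810 Ω
Branch 2 (−jX_C): Z₂ = −j1020 Ω
Parallel: Z = Z₁Z₂/(Z₁+Z₂), |Z| = 1020 Ω, ∠Z = -80.0°
I = V/|Z| = 1.1/1020 = 1.08 mA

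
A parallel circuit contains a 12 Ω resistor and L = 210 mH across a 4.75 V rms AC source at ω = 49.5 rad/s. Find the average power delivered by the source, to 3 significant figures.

1.88 W

X_L = ωL = 10.4 Ω
Parallel: admittances add. Y = 1/R + 1/(jωL)
Y = (0.0833 − j0.0962) S
|Y| = 0.127 S → |Z| = 1/|Y| = 7.86 Ω, ∠Z = −∠Y = 49.1°
I = V/|Z| = 605 mA
P = VI cos φ = 4.75 × 0.605 × cos(49.1°) = 1.88 W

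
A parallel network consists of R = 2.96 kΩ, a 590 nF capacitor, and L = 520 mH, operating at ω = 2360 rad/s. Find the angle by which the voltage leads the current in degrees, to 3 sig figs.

-59.7°

X_L = ωL = 1230 Ω
X_C = 1/(ωC) = 718 Ω
Parallel: admittances add. Y = 1/R + 1/(jωL) + jωC
Y = (0.000338 + j0.000578) S
|Y| = 0.000669 S → |Z| = 1/|Y| = 1490 Ω, ∠Z = −∠Y = -59.7°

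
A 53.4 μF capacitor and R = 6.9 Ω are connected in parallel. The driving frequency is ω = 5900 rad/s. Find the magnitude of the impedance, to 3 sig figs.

2.88 Ω

X_C = 1/(ωC) = 3.17 Ω
Parallel: admittances add. Y = 1/R + jωC
Y = (0.145 + j0.315) S
|Y| = 0.347 S → |Z| = 1/|Y| = 2.88 Ω, ∠Z = −∠Y = -65.3°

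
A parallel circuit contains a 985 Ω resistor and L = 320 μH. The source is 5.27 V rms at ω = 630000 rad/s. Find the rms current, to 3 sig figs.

X_L = ωL = 202 Ω
Parallel: admittances add. Y = 1/R + 1/(jωL)
Y = (0.00102 − j0.00496) S
|Y| = 0.00506 S → |Z| = 1/|Y| = 198 Ω, ∠Z = −∠Y = 78.4°
I = V/|Z| = 5.27/198 = 26.7 mA

26.7 mA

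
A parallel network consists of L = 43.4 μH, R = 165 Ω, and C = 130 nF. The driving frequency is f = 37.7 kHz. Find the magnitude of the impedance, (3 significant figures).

15.0 Ω

ω = 2πf = 236900 rad/s
X_L = ωL = 10.3 Ω
X_C = 1/(ωC) = 32.5 Ω
Parallel: admittances add. Y = 1/R + 1/(jωL) + jωC
Y = (0.00606 − j0.0665) S
|Y| = 0.0668 S → |Z| = 1/|Y| = 15.0 Ω, ∠Z = −∠Y = 84.8°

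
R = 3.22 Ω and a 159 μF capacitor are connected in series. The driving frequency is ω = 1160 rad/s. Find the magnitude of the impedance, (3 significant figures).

X_C = 1/(ωC) = 5.42 Ω
Z = 3.22 − j5.42 Ω
|Z| = √(3.22² + 5.42²) = 6.31 Ω

6.31 Ω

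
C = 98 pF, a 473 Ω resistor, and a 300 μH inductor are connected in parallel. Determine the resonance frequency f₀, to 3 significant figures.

ω₀ = 1/√(LC) = 1/√(0.0003 × 9.8e-11) = 5.832e+06 rad/s
f₀ = ω₀/(2π) = 928 kHz

928 kHz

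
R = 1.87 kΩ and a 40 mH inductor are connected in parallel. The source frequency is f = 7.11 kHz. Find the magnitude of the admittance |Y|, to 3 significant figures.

774 μS

ω = 2πf = 44670 rad/s
X_L = ωL = 1790 Ω
Parallel: admittances add. Y = 1/R + 1/(jωL)
Y = (0.000535 − j0.000560) S
|Y| = 0.000774 S → |Z| = 1/|Y| = 1290 Ω, ∠Z = −∠Y = 46.3°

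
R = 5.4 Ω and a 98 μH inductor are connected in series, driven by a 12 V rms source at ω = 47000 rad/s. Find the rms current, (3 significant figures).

1.69 A

X_L = ωL = 4.61 Ω
Z = 5.40 + j4.61 Ω
|Z| = √(5.40² + 4.61²) = 7.10 Ω
I = V/|Z| = 12/7.10 = 1.69 A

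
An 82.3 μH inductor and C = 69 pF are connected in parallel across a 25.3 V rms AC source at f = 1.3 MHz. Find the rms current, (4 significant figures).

ω = 2πf = 8.168e+06 rad/s
X_L = ωL = 672.2 Ω
X_C = 1/(ωC) = 1774 Ω
Parallel: admittances add. Y = 1/(jωL) + jωC
Y = (0 − j0.0009240) S
|Y| = 0.0009240 S → |Z| = 1/|Y| = 1082 Ω, ∠Z = −∠Y = 90.00°
I = V/|Z| = 25.3/1082 = 23.38 mA

23.38 mA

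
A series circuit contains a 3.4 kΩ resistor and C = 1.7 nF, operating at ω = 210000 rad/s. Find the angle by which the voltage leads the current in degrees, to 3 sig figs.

X_C = 1/(ωC) = 2800 Ω
Z = 3400 − j2800 Ω
|Z| = √(3400² + 2800²) = 4410 Ω
∠Z = arctan(-2800/3400) = -39.5°

-39.5°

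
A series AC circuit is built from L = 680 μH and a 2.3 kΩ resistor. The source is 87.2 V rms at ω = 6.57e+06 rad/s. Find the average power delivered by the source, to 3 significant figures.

693 mW

X_L = ωL = 4470 Ω
Z = 2300 + j4470 Ω
|Z| = √(2300² + 4470²) = 5020 Ω
∠Z = arctan(4470/2300) = 62.8°
I = V/|Z| = 17.4 mA
P = VI cos φ = 87.2 × 0.0174 × cos(62.8°) = 693 mW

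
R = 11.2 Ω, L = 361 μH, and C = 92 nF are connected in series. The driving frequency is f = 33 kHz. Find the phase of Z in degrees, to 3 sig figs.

63.5°

ω = 2πf = 207300 rad/s
X_L = ωL = 74.9 Ω
X_C = 1/(ωC) = 52.4 Ω
Net reactance X = X_L − X_C = 22.4 Ω
Z = 11.2 + j22.4 Ω
|Z| = √(11.2² + 22.4²) = 25.1 Ω
∠Z = arctan(22.4/11.2) = 63.5°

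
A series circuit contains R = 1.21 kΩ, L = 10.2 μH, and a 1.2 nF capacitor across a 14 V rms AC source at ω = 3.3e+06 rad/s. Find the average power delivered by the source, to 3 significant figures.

X_L = ωL = 33.7 Ω
X_C = 1/(ωC) = 253 Ω
Net reactance X = X_L − X_C = -219 Ω
Z = 1210 − j219 Ω
|Z| = √(1210² + 219²) = 1230 Ω
∠Z = arctan(-219/1210) = -10.3°
I = V/|Z| = 11.4 mA
P = VI cos φ = 14 × 0.0114 × cos(-10.3°) = 157 mW

157 mW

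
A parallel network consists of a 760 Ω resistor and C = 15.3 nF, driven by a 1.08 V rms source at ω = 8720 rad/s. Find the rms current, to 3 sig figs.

X_C = 1/(ωC) = 7500 Ω
Parallel: admittances add. Y = 1/R + jωC
Y = (0.00132 + j0.000133) S
|Y| = 0.00132 S → |Z| = 1/|Y| = 756 Ω, ∠Z = −∠Y = -5.79°
I = V/|Z| = 1.08/756 = 1.43 mA

1.43 mA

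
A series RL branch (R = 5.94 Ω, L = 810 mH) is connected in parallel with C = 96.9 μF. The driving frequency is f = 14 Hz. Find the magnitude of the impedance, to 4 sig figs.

180.6 Ω

ω = 2πf = 87.96 rad/s
X_L = ωL = 71.25 Ω
X_C = 1/(ωC) = 117.3 Ω
Branch 1 (R+jX_L): Z₁ = 5.940 + j71.25 Ω, |Z₁| = 71.50 Ω
Branch 2 (−jX_C): Z₂ = −j117.3 Ω
Parallel: Z = Z₁Z₂/(Z₁+Z₂), |Z| = 180.6 Ω, ∠Z = 77.89°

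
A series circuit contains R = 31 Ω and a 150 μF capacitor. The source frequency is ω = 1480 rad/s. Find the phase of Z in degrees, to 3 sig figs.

-8.27°

X_C = 1/(ωC) = 4.50 Ω
Z = 31.0 − j4.50 Ω
|Z| = √(31.0² + 4.50²) = 31.3 Ω
∠Z = arctan(-4.50/31.0) = -8.27°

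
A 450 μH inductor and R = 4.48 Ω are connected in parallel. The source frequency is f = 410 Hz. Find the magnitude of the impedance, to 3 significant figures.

ω = 2πf = 2576 rad/s
X_L = ωL = 1.16 Ω
Parallel: admittances add. Y = 1/R + 1/(jωL)
Y = (0.223 − j0.863) S
|Y| = 0.891 S → |Z| = 1/|Y| = 1.12 Ω, ∠Z = −∠Y = 75.5°

1.12 Ω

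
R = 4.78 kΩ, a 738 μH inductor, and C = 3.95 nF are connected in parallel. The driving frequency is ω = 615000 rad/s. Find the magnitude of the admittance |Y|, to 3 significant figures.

X_L = ωL = 454 Ω
X_C = 1/(ωC) = 412 Ω
Parallel: admittances add. Y = 1/R + 1/(jωL) + jωC
Y = (0.000209 + j0.000226) S
|Y| = 0.000308 S → |Z| = 1/|Y| = 3250 Ω, ∠Z = −∠Y = -47.2°

308 μS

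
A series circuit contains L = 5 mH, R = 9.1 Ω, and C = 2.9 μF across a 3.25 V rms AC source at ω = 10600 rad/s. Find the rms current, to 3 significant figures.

X_L = ωL = 53.0 Ω
X_C = 1/(ωC) = 32.5 Ω
Net reactance X = X_L − X_C = 20.5 Ω
Z = 9.10 + j20.5 Ω
|Z| = √(9.10² + 20.5²) = 22.4 Ω
I = V/|Z| = 3.25/22.4 = 145 mA

145 mA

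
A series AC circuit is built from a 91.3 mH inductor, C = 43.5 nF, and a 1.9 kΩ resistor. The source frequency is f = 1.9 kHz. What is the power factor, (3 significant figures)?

0.915

ω = 2πf = 11940 rad/s
X_L = ωL = 1090 Ω
X_C = 1/(ωC) = 1930 Ω
Net reactance X = X_L − X_C = -836 Ω
Z = 1900 − j836 Ω
|Z| = √(1900² + 836²) = 2080 Ω
∠Z = arctan(-836/1900) = -23.7°
cos φ = cos(-23.7°) = 0.915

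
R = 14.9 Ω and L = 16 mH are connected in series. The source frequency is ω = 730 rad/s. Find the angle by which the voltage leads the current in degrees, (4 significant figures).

38.09°

X_L = ωL = 11.68 Ω
Z = 14.90 + j11.68 Ω
|Z| = √(14.90² + 11.68²) = 18.93 Ω
∠Z = arctan(11.68/14.90) = 38.09°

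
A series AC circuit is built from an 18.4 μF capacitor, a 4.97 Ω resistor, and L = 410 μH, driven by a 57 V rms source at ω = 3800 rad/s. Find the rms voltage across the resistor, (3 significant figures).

20.7 V

X_L = ωL = 1.56 Ω
X_C = 1/(ωC) = 14.3 Ω
Net reactance X = X_L − X_C = -12.7 Ω
Z = 4.97 − j12.7 Ω
|Z| = √(4.97² + 12.7²) = 13.7 Ω
I = V/|Z| = 4.17 A
V_R = I·|Z_R| = 4.17 × 4.97 = 20.7 V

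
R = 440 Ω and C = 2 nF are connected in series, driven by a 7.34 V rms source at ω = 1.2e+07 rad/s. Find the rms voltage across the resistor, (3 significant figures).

X_C = 1/(ωC) = 41.7 Ω
Z = 440 − j41.7 Ω
|Z| = √(440² + 41.7²) = 442 Ω
I = V/|Z| = 16.6 mA
V_R = I·|Z_R| = 0.0166 × 440 = 7.31 V

7.31 V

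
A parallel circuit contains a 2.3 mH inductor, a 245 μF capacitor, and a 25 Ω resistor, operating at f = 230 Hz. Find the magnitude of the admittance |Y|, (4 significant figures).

ω = 2πf = 1445 rad/s
X_L = ωL = 3.324 Ω
X_C = 1/(ωC) = 2.824 Ω
Parallel: admittances add. Y = 1/R + 1/(jωL) + jωC
Y = (0.04000 + j0.05320) S
|Y| = 0.06656 S → |Z| = 1/|Y| = 15.02 Ω, ∠Z = −∠Y = -53.06°

66.56 mS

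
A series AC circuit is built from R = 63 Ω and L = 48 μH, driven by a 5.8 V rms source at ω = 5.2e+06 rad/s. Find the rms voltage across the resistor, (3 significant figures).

X_L = ωL = 250 Ω
Z = 63.0 + j250 Ω
|Z| = √(63.0² + 250²) = 257 Ω
I = V/|Z| = 22.5 mA
V_R = I·|Z_R| = 0.0225 × 63.0 = 1.42 V

1.42 V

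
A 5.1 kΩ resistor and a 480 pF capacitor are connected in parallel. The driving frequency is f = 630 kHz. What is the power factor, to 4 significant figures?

0.1027

ω = 2πf = 3.958e+06 rad/s
X_C = 1/(ωC) = 526.3 Ω
Parallel: admittances add. Y = 1/R + jωC
Y = (0.0001961 + j0.001900) S
|Y| = 0.001910 S → |Z| = 1/|Y| = 523.5 Ω, ∠Z = −∠Y = -84.11°
cos φ = cos(-84.11°) = 0.1027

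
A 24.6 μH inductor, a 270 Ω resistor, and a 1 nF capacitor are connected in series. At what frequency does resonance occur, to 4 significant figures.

1.015 MHz

ω₀ = 1/√(LC) = 1/√(2.46e-05 × 1e-09) = 6.376e+06 rad/s
f₀ = ω₀/(2π) = 1.015 MHz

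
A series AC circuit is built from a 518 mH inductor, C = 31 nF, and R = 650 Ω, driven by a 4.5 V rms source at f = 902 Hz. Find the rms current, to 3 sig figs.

1.59 mA

ω = 2πf = 5667 rad/s
X_L = ωL = 2940 Ω
X_C = 1/(ωC) = 5690 Ω
Net reactance X = X_L − X_C = -2760 Ω
Z = 650 − j2760 Ω
|Z| = √(650² + 2760²) = 2830 Ω
I = V/|Z| = 4.5/2830 = 1.59 mA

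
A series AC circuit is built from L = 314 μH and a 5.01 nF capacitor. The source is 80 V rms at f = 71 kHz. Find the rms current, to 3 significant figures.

260 mA

ω = 2πf = 446100 rad/s
X_L = ωL = 140 Ω
X_C = 1/(ωC) = 447 Ω
Net reactance X = X_L − X_C = -307 Ω
Z = − j307 Ω
|Z| = √(0² + 307²) = 307 Ω
I = V/|Z| = 80/307 = 260 mA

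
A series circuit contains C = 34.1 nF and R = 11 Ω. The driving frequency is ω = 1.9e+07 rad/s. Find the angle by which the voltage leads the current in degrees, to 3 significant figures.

X_C = 1/(ωC) = 1.54 Ω
Z = 11.0 − j1.54 Ω
|Z| = √(11.0² + 1.54²) = 11.1 Ω
∠Z = arctan(-1.54/11.0) = -7.99°

-7.99°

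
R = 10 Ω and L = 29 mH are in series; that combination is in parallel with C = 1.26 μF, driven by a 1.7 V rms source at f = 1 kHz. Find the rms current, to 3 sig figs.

ω = 2πf = 6283 rad/s
X_L = ωL = 182 Ω
X_C = 1/(ωC) = 126 Ω
Branch 1 (R+jX_L): Z₁ = 10.0 + j182 Ω, |Z₁| = 182 Ω
Branch 2 (−jX_C): Z₂ = −j126 Ω
Parallel: Z = Z₁Z₂/(Z₁+Z₂), |Z| = 406 Ω, ∠Z = -83.0°
I = V/|Z| = 1.7/406 = 4.19 mA

4.19 mA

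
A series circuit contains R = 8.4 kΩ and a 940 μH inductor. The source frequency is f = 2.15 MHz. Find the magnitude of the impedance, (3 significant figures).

15200 Ω

ω = 2πf = 1.351e+07 rad/s
X_L = ωL = 12700 Ω
Z = 8400 + j12700 Ω
|Z| = √(8400² + 12700²) = 15200 Ω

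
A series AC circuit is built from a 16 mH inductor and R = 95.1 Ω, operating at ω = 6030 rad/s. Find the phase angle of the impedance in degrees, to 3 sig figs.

45.4°

X_L = ωL = 96.5 Ω
Z = 95.1 + j96.5 Ω
|Z| = √(95.1² + 96.5²) = 135 Ω
∠Z = arctan(96.5/95.1) = 45.4°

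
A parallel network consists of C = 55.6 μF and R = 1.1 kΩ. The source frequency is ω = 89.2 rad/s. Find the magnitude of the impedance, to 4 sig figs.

X_C = 1/(ωC) = 201.6 Ω
Parallel: admittances add. Y = 1/R + jωC
Y = (0.0009091 + j0.004960) S
|Y| = 0.005042 S → |Z| = 1/|Y| = 198.3 Ω, ∠Z = −∠Y = -79.61°

198.3 Ω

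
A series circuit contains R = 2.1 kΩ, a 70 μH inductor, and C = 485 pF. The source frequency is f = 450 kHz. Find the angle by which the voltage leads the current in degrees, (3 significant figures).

ω = 2πf = 2.827e+06 rad/s
X_L = ωL = 198 Ω
X_C = 1/(ωC) = 729 Ω
Net reactance X = X_L − X_C = -531 Ω
Z = 2100 − j531 Ω
|Z| = √(2100² + 531²) = 2170 Ω
∠Z = arctan(-531/2100) = -14.2°

-14.2°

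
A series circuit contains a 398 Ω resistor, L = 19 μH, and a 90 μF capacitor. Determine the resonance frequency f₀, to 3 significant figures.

3.85 kHz

ω₀ = 1/√(LC) = 1/√(1.9e-05 × 9e-05) = 24180 rad/s
f₀ = ω₀/(2π) = 3.85 kHz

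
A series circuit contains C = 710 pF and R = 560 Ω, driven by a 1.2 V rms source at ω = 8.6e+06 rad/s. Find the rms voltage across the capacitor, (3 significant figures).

X_C = 1/(ωC) = 164 Ω
Z = 560 − j164 Ω
|Z| = √(560² + 164²) = 583 Ω
I = V/|Z| = 2.06 mA
V_C = I·|Z_C| = 0.00206 × 164 = 0.337 V

0.337 V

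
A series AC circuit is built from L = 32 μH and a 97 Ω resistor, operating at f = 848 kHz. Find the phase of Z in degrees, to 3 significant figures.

ω = 2πf = 5.328e+06 rad/s
X_L = ωL = 171 Ω
Z = 97.0 + j171 Ω
|Z| = √(97.0² + 171²) = 196 Ω
∠Z = arctan(171/97.0) = 60.4°

60.4°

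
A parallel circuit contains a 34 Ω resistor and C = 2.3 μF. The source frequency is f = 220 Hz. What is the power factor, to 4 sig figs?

ω = 2πf = 1382 rad/s
X_C = 1/(ωC) = 314.5 Ω
Parallel: admittances add. Y = 1/R + jωC
Y = (0.02941 + j0.003179) S
|Y| = 0.02958 S → |Z| = 1/|Y| = 33.80 Ω, ∠Z = −∠Y = -6.169°
cos φ = cos(-6.169°) = 0.9942

0.9942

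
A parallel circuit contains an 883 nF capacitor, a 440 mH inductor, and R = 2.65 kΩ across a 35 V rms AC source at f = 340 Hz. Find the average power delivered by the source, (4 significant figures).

ω = 2πf = 2136 rad/s
X_L = ωL = 940.0 Ω
X_C = 1/(ωC) = 530.1 Ω
Parallel: admittances add. Y = 1/R + 1/(jωL) + jωC
Y = (0.0003774 + j0.0008225) S
|Y| = 0.0009049 S → |Z| = 1/|Y| = 1105 Ω, ∠Z = −∠Y = -65.35°
I = V/|Z| = 31.67 mA
P = VI cos φ = 35 × 0.03167 × cos(-65.35°) = 462.3 mW

462.3 mW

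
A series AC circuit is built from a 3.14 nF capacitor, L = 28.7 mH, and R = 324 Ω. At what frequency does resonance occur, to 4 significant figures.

ω₀ = 1/√(LC) = 1/√(0.0287 × 3.14e-09) = 105300 rad/s
f₀ = ω₀/(2π) = 16.77 kHz

16.77 kHz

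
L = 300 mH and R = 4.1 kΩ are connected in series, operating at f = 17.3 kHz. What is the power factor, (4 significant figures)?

0.1247

ω = 2πf = 108700 rad/s
X_L = ωL = 32610 Ω
Z = 4100 + j32610 Ω
|Z| = √(4100² + 32610²) = 32870 Ω
∠Z = arctan(32610/4100) = 82.83°
cos φ = cos(82.83°) = 0.1247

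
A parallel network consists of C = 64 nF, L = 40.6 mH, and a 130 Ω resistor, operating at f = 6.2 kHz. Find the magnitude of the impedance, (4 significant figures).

126.4 Ω

ω = 2πf = 38960 rad/s
X_L = ωL = 1582 Ω
X_C = 1/(ωC) = 401.1 Ω
Parallel: admittances add. Y = 1/R + 1/(jωL) + jωC
Y = (0.007692 + j0.001861) S
|Y| = 0.007914 S → |Z| = 1/|Y| = 126.4 Ω, ∠Z = −∠Y = -13.60°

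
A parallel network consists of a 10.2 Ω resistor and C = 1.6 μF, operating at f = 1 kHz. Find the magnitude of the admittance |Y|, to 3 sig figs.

98.6 mS

ω = 2πf = 6283 rad/s
X_C = 1/(ωC) = 99.5 Ω
Parallel: admittances add. Y = 1/R + jωC
Y = (0.0980 + j0.0101) S
|Y| = 0.0986 S → |Z| = 1/|Y| = 10.1 Ω, ∠Z = −∠Y = -5.85°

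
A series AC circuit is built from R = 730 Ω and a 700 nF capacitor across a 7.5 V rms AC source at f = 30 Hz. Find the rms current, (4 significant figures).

ω = 2πf = 188.5 rad/s
X_C = 1/(ωC) = 7579 Ω
Z = 730.0 − j7579 Ω
|Z| = √(730.0² + 7579²) = 7614 Ω
I = V/|Z| = 7.5/7614 = 985.0 μA

985.0 μA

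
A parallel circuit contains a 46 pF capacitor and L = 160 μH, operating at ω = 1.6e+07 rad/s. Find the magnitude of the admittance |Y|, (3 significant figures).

X_L = ωL = 2560 Ω
X_C = 1/(ωC) = 1360 Ω
Parallel: admittances add. Y = 1/(jωL) + jωC
Y = (0 + j0.000345) S
|Y| = 0.000345 S → |Z| = 1/|Y| = 2900 Ω, ∠Z = −∠Y = -90.0°

345 μS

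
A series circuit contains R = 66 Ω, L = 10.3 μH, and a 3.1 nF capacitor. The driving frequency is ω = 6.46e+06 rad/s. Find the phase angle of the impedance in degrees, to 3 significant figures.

X_L = ωL = 66.5 Ω
X_C = 1/(ωC) = 49.9 Ω
Net reactance X = X_L − X_C = 16.6 Ω
Z = 66.0 + j16.6 Ω
|Z| = √(66.0² + 16.6²) = 68.1 Ω
∠Z = arctan(16.6/66.0) = 14.1°

14.1°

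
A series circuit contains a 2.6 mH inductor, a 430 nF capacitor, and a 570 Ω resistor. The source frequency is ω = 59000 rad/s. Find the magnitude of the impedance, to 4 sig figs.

581.3 Ω

X_L = ωL = 153.4 Ω
X_C = 1/(ωC) = 39.42 Ω
Net reactance X = X_L − X_C = 114.0 Ω
Z = 570.0 + j114.0 Ω
|Z| = √(570.0² + 114.0²) = 581.3 Ω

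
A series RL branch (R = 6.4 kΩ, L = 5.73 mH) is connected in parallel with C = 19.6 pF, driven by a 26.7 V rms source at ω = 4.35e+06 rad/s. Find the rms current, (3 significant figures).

1.30 mA

X_L = ωL = 24900 Ω
X_C = 1/(ωC) = 11700 Ω
Branch 1 (R+jX_L): Z₁ = 6400 + j24900 Ω, |Z₁| = 25700 Ω
Branch 2 (−jX_C): Z₂ = −j11700 Ω
Parallel: Z = Z₁Z₂/(Z₁+Z₂), |Z| = 20600 Ω, ∠Z = -78.5°
I = V/|Z| = 26.7/20600 = 1.30 mA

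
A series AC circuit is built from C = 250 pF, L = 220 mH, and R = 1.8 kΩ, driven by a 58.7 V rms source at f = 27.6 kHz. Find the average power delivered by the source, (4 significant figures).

26.87 mW

ω = 2πf = 173400 rad/s
X_L = ωL = 38150 Ω
X_C = 1/(ωC) = 23070 Ω
Net reactance X = X_L − X_C = 15090 Ω
Z = 1800 + j15090 Ω
|Z| = √(1800² + 15090²) = 15190 Ω
∠Z = arctan(15090/1800) = 83.20°
I = V/|Z| = 3.864 mA
P = VI cos φ = 58.7 × 0.003864 × cos(83.20°) = 26.87 mW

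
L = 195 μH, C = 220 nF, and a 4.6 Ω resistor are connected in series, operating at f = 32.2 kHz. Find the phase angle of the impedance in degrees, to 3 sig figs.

74.8°

ω = 2πf = 202300 rad/s
X_L = ωL = 39.5 Ω
X_C = 1/(ωC) = 22.5 Ω
Net reactance X = X_L − X_C = 17.0 Ω
Z = 4.60 + j17.0 Ω
|Z| = √(4.60² + 17.0²) = 17.6 Ω
∠Z = arctan(17.0/4.60) = 74.8°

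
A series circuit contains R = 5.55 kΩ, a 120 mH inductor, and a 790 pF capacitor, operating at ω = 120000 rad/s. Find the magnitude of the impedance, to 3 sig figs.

X_L = ωL = 14400 Ω
X_C = 1/(ωC) = 10500 Ω
Net reactance X = X_L − X_C = 3850 Ω
Z = 5550 + j3850 Ω
|Z| = √(5550² + 3850²) = 6760 Ω

6760 Ω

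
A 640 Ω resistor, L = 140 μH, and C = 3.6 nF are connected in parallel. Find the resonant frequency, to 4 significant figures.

ω₀ = 1/√(LC) = 1/√(0.00014 × 3.6e-09) = 1.409e+06 rad/s
f₀ = ω₀/(2π) = 224.2 kHz

224.2 kHz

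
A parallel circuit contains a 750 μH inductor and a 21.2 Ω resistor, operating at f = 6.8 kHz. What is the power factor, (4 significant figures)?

ω = 2πf = 42730 rad/s
X_L = ωL = 32.04 Ω
Parallel: admittances add. Y = 1/R + 1/(jωL)
Y = (0.04717 − j0.03121) S
|Y| = 0.05656 S → |Z| = 1/|Y| = 17.68 Ω, ∠Z = −∠Y = 33.49°
cos φ = cos(33.49°) = 0.8340

0.8340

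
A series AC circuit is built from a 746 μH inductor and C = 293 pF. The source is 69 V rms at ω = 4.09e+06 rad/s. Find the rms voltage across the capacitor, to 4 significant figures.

X_L = ωL = 3051 Ω
X_C = 1/(ωC) = 834.5 Ω
Net reactance X = X_L − X_C = 2217 Ω
Z = j2217 Ω
|Z| = √(0² + 2217²) = 2217 Ω
I = V/|Z| = 31.13 mA
V_C = I·|Z_C| = 0.03113 × 834.5 = 25.98 V

25.98 V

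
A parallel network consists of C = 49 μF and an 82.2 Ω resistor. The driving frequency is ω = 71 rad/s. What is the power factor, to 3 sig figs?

X_C = 1/(ωC) = 287 Ω
Parallel: admittances add. Y = 1/R + jωC
Y = (0.0122 + j0.00348) S
|Y| = 0.0127 S → |Z| = 1/|Y| = 79.0 Ω, ∠Z = −∠Y = -16.0°
cos φ = cos(-16.0°) = 0.961

0.961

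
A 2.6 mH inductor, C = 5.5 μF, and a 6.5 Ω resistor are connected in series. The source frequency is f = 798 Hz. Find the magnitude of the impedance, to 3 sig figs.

24.1 Ω

ω = 2πf = 5014 rad/s
X_L = ωL = 13.0 Ω
X_C = 1/(ωC) = 36.3 Ω
Net reactance X = X_L − X_C = -23.2 Ω
Z = 6.50 − j23.2 Ω
|Z| = √(6.50² + 23.2²) = 24.1 Ω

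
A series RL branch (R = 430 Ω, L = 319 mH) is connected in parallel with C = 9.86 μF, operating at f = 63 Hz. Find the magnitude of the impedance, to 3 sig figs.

ω = 2πf = 395.8 rad/s
X_L = ωL = 126 Ω
X_C = 1/(ωC) = 256 Ω
Branch 1 (R+jX_L): Z₁ = 430 + j126 Ω, |Z₁| = 448 Ω
Branch 2 (−jX_C): Z₂ = −j256 Ω
Parallel: Z = Z₁Z₂/(Z₁+Z₂), |Z| = 256 Ω, ∠Z = -56.8°

256 Ω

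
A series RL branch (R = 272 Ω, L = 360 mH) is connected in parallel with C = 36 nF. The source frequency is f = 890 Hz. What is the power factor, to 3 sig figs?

0.224

ω = 2πf = 5592 rad/s
X_L = ωL = 2010 Ω
X_C = 1/(ωC) = 4970 Ω
Branch 1 (R+jX_L): Z₁ = 272 + j2010 Ω, |Z₁| = 2030 Ω
Branch 2 (−jX_C): Z₂ = −j4970 Ω
Parallel: Z = Z₁Z₂/(Z₁+Z₂), |Z| = 3400 Ω, ∠Z = 77.0°
cos φ = cos(77.0°) = 0.224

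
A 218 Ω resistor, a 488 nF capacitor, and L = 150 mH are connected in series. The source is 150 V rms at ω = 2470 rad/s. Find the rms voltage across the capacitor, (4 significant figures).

244.8 V

X_L = ωL = 370.5 Ω
X_C = 1/(ωC) = 829.6 Ω
Net reactance X = X_L − X_C = -459.1 Ω
Z = 218.0 − j459.1 Ω
|Z| = √(218.0² + 459.1²) = 508.3 Ω
I = V/|Z| = 295.1 mA
V_C = I·|Z_C| = 0.2951 × 829.6 = 244.8 V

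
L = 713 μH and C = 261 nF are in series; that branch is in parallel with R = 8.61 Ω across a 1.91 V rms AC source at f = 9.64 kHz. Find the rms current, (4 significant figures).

ω = 2πf = 60570 rad/s
X_L = ωL = 43.19 Ω
X_C = 1/(ωC) = 63.26 Ω
Branch 1: Z₁ = R = 8.610 Ω
Branch 2 (series LC): Z₂ = j(X_L − X_C) = −j20.07 Ω
Parallel: Z = Z₁Z₂/(Z₁+Z₂), |Z| = 7.913 Ω, ∠Z = -23.22°
I = V/|Z| = 1.91/7.913 = 241.4 mA

241.4 mA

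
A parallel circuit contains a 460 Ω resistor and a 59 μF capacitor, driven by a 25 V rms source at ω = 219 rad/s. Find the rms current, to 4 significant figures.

X_C = 1/(ωC) = 77.39 Ω
Parallel: admittances add. Y = 1/R + jωC
Y = (0.002174 + j0.01292) S
|Y| = 0.01310 S → |Z| = 1/|Y| = 76.32 Ω, ∠Z = −∠Y = -80.45°
I = V/|Z| = 25/76.32 = 327.6 mA

327.6 mA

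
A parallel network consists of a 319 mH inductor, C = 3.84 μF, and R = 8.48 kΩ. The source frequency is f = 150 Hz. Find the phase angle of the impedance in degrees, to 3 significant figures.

ω = 2πf = 942.5 rad/s
X_L = ωL = 301 Ω
X_C = 1/(ωC) = 276 Ω
Parallel: admittances add. Y = 1/R + 1/(jωL) + jωC
Y = (0.000118 + j0.000293) S
|Y| = 0.000316 S → |Z| = 1/|Y| = 3170 Ω, ∠Z = −∠Y = -68.1°

-68.1°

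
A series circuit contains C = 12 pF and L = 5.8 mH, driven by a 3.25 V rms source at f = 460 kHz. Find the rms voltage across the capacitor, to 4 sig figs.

7.764 V

ω = 2πf = 2.89e+06 rad/s
X_L = ωL = 16760 Ω
X_C = 1/(ωC) = 28830 Ω
Net reactance X = X_L − X_C = -12070 Ω
Z = − j12070 Ω
|Z| = √(0² + 12070²) = 12070 Ω
I = V/|Z| = 269.3 μA
V_C = I·|Z_C| = 0.0002693 × 28830 = 7.764 V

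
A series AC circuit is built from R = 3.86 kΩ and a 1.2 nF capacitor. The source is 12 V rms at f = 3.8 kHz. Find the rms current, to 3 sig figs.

ω = 2πf = 23880 rad/s
X_C = 1/(ωC) = 34900 Ω
Z = 3860 − j34900 Ω
|Z| = √(3860² + 34900²) = 35100 Ω
I = V/|Z| = 12/35100 = 342 μA

342 μA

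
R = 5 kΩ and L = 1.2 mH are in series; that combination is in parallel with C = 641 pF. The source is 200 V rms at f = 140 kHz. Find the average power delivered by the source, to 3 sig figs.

ω = 2πf = 879600 rad/s
X_L = ωL = 1060 Ω
X_C = 1/(ωC) = 1770 Ω
Branch 1 (R+jX_L): Z₁ = 5000 + j1060 Ω, |Z₁| = 5110 Ω
Branch 2 (−jX_C): Z₂ = −j1770 Ω
Parallel: Z = Z₁Z₂/(Z₁+Z₂), |Z| = 1790 Ω, ∠Z = -69.9°
I = V/|Z| = 111 mA
P = VI cos φ = 200 × 0.111 × cos(-69.9°) = 7.66 W

7.66 W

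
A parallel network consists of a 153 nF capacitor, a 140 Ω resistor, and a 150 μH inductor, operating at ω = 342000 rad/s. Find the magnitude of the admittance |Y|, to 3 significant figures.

X_L = ωL = 51.3 Ω
X_C = 1/(ωC) = 19.1 Ω
Parallel: admittances add. Y = 1/R + 1/(jωL) + jωC
Y = (0.00714 + j0.0328) S
|Y| = 0.0336 S → |Z| = 1/|Y| = 29.8 Ω, ∠Z = −∠Y = -77.7°

33.6 mS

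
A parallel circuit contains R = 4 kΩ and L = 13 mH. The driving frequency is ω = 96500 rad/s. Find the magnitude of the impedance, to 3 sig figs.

1200 Ω

X_L = ωL = 1250 Ω
Parallel: admittances add. Y = 1/R + 1/(jωL)
Y = (0.000250 − j0.000797) S
|Y| = 0.000835 S → |Z| = 1/|Y| = 1200 Ω, ∠Z = −∠Y = 72.6°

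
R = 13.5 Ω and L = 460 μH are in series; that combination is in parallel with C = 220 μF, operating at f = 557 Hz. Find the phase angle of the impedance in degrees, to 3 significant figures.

-84.5°

ω = 2πf = 3500 rad/s
X_L = ωL = 1.61 Ω
X_C = 1/(ωC) = 1.30 Ω
Branch 1 (R+jX_L): Z₁ = 13.5 + j1.61 Ω, |Z₁| = 13.6 Ω
Branch 2 (−jX_C): Z₂ = −j1.30 Ω
Parallel: Z = Z₁Z₂/(Z₁+Z₂), |Z| = 1.31 Ω, ∠Z = -84.5°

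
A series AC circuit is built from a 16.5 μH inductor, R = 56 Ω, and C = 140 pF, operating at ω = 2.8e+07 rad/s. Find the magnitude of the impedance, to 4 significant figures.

X_L = ωL = 462.0 Ω
X_C = 1/(ωC) = 255.1 Ω
Net reactance X = X_L − X_C = 206.9 Ω
Z = 56.00 + j206.9 Ω
|Z| = √(56.00² + 206.9²) = 214.3 Ω

214.3 Ω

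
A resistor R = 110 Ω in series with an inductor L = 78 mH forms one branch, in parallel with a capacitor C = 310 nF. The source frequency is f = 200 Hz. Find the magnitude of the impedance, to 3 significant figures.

153 Ω

ω = 2πf = 1257 rad/s
X_L = ωL = 98.0 Ω
X_C = 1/(ωC) = 2570 Ω
Branch 1 (R+jX_L): Z₁ = 110 + j98.0 Ω, |Z₁| = 147 Ω
Branch 2 (−jX_C): Z₂ = −j2570 Ω
Parallel: Z = Z₁Z₂/(Z₁+Z₂), |Z| = 153 Ω, ∠Z = 39.2°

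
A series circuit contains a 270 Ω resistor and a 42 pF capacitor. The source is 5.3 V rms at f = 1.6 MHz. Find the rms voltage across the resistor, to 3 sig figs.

ω = 2πf = 1.005e+07 rad/s
X_C = 1/(ωC) = 2370 Ω
Z = 270 − j2370 Ω
|Z| = √(270² + 2370²) = 2380 Ω
I = V/|Z| = 2.22 mA
V_R = I·|Z_R| = 0.00222 × 270 = 0.600 V

0.600 V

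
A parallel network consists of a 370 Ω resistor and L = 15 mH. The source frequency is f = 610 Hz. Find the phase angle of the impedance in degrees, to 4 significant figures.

81.17°

ω = 2πf = 3833 rad/s
X_L = ωL = 57.49 Ω
Parallel: admittances add. Y = 1/R + 1/(jωL)
Y = (0.002703 − j0.01739) S
|Y| = 0.01760 S → |Z| = 1/|Y| = 56.81 Ω, ∠Z = −∠Y = 81.17°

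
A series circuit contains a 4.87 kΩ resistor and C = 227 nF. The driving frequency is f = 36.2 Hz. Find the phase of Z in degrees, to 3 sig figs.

-75.9°

ω = 2πf = 227.5 rad/s
X_C = 1/(ωC) = 19400 Ω
Z = 4870 − j19400 Ω
|Z| = √(4870² + 19400²) = 20000 Ω
∠Z = arctan(-19400/4870) = -75.9°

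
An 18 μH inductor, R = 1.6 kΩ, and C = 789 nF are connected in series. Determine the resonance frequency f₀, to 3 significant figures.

42.2 kHz

ω₀ = 1/√(LC) = 1/√(1.8e-05 × 7.89e-07) = 265400 rad/s
f₀ = ω₀/(2π) = 42.2 kHz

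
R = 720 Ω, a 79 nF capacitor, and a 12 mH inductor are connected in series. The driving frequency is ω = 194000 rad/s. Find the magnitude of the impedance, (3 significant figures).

2370 Ω

X_L = ωL = 2330 Ω
X_C = 1/(ωC) = 65.2 Ω
Net reactance X = X_L − X_C = 2260 Ω
Z = 720 + j2260 Ω
|Z| = √(720² + 2260²) = 2370 Ω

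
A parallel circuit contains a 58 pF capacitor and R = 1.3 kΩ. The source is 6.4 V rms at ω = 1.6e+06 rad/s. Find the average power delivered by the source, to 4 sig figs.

31.51 mW

X_C = 1/(ωC) = 10780 Ω
Parallel: admittances add. Y = 1/R + jωC
Y = (0.0007692 + j9.28e-05) S
|Y| = 0.0007748 S → |Z| = 1/|Y| = 1291 Ω, ∠Z = −∠Y = -6.879°
I = V/|Z| = 4.959 mA
P = VI cos φ = 6.4 × 0.004959 × cos(-6.879°) = 31.51 mW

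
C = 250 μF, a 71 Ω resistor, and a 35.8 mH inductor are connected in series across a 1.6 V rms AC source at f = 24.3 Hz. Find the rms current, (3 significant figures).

21.6 mA

ω = 2πf = 152.7 rad/s
X_L = ωL = 5.47 Ω
X_C = 1/(ωC) = 26.2 Ω
Net reactance X = X_L − X_C = -20.7 Ω
Z = 71.0 − j20.7 Ω
|Z| = √(71.0² + 20.7²) = 74.0 Ω
I = V/|Z| = 1.6/74.0 = 21.6 mA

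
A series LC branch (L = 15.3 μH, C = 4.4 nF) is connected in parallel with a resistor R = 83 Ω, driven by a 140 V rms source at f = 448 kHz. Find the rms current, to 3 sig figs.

ω = 2πf = 2.815e+06 rad/s
X_L = ωL = 43.1 Ω
X_C = 1/(ωC) = 80.7 Ω
Branch 1: Z₁ = R = 83.0 Ω
Branch 2 (series LC): Z₂ = j(X_L − X_C) = −j37.7 Ω
Parallel: Z = Z₁Z₂/(Z₁+Z₂), |Z| = 34.3 Ω, ∠Z = -65.6°
I = V/|Z| = 140/34.3 = 4.08 A

4.08 A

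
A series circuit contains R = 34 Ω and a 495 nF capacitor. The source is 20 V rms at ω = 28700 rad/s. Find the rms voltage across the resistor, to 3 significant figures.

X_C = 1/(ωC) = 70.4 Ω
Z = 34.0 − j70.4 Ω
|Z| = √(34.0² + 70.4²) = 78.2 Ω
I = V/|Z| = 256 mA
V_R = I·|Z_R| = 0.256 × 34.0 = 8.70 V

8.70 V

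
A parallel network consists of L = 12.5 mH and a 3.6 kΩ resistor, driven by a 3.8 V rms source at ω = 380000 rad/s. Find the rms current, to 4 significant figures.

X_L = ωL = 4750 Ω
Parallel: admittances add. Y = 1/R + 1/(jωL)
Y = (0.0002778 − j0.0002105) S
|Y| = 0.0003485 S → |Z| = 1/|Y| = 2869 Ω, ∠Z = −∠Y = 37.16°
I = V/|Z| = 3.8/2869 = 1.324 mA

1.324 mA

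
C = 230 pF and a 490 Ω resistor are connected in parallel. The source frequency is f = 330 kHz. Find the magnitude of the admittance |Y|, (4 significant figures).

ω = 2πf = 2.073e+06 rad/s
X_C = 1/(ωC) = 2097 Ω
Parallel: admittances add. Y = 1/R + jωC
Y = (0.002041 + j0.0004769) S
|Y| = 0.002096 S → |Z| = 1/|Y| = 477.1 Ω, ∠Z = −∠Y = -13.15°

2.096 mS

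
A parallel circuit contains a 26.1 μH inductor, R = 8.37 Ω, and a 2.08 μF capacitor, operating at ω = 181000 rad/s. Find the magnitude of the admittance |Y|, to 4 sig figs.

X_L = ωL = 4.724 Ω
X_C = 1/(ωC) = 2.656 Ω
Parallel: admittances add. Y = 1/R + 1/(jωL) + jωC
Y = (0.1195 + j0.1648) S
|Y| = 0.2036 S → |Z| = 1/|Y| = 4.913 Ω, ∠Z = −∠Y = -54.06°

203.6 mS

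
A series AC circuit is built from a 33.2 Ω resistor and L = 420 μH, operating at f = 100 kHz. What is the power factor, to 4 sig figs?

ω = 2πf = 628300 rad/s
X_L = ωL = 263.9 Ω
Z = 33.20 + j263.9 Ω
|Z| = √(33.20² + 263.9²) = 266.0 Ω
∠Z = arctan(263.9/33.20) = 82.83°
cos φ = cos(82.83°) = 0.1248

0.1248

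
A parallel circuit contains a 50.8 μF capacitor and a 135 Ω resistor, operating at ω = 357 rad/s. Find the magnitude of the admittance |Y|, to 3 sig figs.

19.6 mS

X_C = 1/(ωC) = 55.1 Ω
Parallel: admittances add. Y = 1/R + jωC
Y = (0.00741 + j0.0181) S
|Y| = 0.0196 S → |Z| = 1/|Y| = 51.0 Ω, ∠Z = −∠Y = -67.8°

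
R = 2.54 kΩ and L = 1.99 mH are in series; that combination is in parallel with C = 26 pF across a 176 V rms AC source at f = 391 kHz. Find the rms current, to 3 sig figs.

ω = 2πf = 2.457e+06 rad/s
X_L = ωL = 4890 Ω
X_C = 1/(ωC) = 15700 Ω
Branch 1 (R+jX_L): Z₁ = 2540 + j4890 Ω, |Z₁| = 5510 Ω
Branch 2 (−jX_C): Z₂ = −j15700 Ω
Parallel: Z = Z₁Z₂/(Z₁+Z₂), |Z| = 7800 Ω, ∠Z = 49.3°
I = V/|Z| = 176/7800 = 22.6 mA

22.6 mA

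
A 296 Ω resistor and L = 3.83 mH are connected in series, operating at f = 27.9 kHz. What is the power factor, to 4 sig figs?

ω = 2πf = 175300 rad/s
X_L = ωL = 671.4 Ω
Z = 296.0 + j671.4 Ω
|Z| = √(296.0² + 671.4²) = 733.8 Ω
∠Z = arctan(671.4/296.0) = 66.21°
cos φ = cos(66.21°) = 0.4034

0.4034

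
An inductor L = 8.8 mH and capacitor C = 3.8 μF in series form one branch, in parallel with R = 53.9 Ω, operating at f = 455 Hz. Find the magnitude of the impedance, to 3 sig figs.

ω = 2πf = 2859 rad/s
X_L = ωL = 25.2 Ω
X_C = 1/(ωC) = 92.1 Ω
Branch 1: Z₁ = R = 53.9 Ω
Branch 2 (series LC): Z₂ = j(X_L − X_C) = −j66.9 Ω
Parallel: Z = Z₁Z₂/(Z₁+Z₂), |Z| = 42.0 Ω, ∠Z = -38.9°

42.0 Ω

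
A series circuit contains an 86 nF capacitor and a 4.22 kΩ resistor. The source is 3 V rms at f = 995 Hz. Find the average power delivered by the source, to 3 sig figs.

ω = 2πf = 6252 rad/s
X_C = 1/(ωC) = 1860 Ω
Z = 4220 − j1860 Ω
|Z| = √(4220² + 1860²) = 4610 Ω
∠Z = arctan(-1860/4220) = -23.8°
I = V/|Z| = 651 μA
P = VI cos φ = 3 × 0.000651 × cos(-23.8°) = 1.79 mW

1.79 mW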